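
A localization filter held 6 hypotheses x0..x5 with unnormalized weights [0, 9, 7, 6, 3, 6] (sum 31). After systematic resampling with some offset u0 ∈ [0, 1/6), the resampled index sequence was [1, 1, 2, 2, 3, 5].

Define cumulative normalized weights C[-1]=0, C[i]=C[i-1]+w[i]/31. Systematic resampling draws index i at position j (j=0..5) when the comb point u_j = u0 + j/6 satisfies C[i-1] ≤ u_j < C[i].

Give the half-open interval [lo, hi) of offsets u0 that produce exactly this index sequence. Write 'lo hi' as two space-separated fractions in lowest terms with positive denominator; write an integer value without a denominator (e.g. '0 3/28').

C = [0, 9/31, 16/31, 22/31, 25/31, 1]
j=0 picked index 1: u0 ∈ [0, 9/31)
j=1 picked index 1: u0 ∈ [-1/6, 23/186)
j=2 picked index 2: u0 ∈ [-4/93, 17/93)
j=3 picked index 2: u0 ∈ [-13/62, 1/62)
j=4 picked index 3: u0 ∈ [-14/93, 4/93)
j=5 picked index 5: u0 ∈ [-5/186, 1/6)
intersection: [0, 1/62)

0 1/62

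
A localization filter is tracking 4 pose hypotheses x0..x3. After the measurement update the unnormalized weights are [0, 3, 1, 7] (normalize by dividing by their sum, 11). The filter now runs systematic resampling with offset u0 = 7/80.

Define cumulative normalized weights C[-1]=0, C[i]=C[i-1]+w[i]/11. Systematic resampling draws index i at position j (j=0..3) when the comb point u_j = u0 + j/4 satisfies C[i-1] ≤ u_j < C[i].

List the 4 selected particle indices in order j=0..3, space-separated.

C = [0, 3/11, 4/11, 1]
j=0: u_0=7/80 ∈ [0, 3/11) → index 1
j=1: u_1=27/80 ∈ [3/11, 4/11) → index 2
j=2: u_2=47/80 ∈ [4/11, 1) → index 3
j=3: u_3=67/80 ∈ [4/11, 1) → index 3

1 2 3 3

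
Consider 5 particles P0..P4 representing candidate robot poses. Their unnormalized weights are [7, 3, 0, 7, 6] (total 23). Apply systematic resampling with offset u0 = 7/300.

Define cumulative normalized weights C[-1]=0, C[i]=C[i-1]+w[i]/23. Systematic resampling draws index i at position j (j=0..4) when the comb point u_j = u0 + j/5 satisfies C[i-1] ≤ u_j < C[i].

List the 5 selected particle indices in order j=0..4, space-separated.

C = [7/23, 10/23, 10/23, 17/23, 1]
j=0: u_0=7/300 ∈ [0, 7/23) → index 0
j=1: u_1=67/300 ∈ [0, 7/23) → index 0
j=2: u_2=127/300 ∈ [7/23, 10/23) → index 1
j=3: u_3=187/300 ∈ [10/23, 17/23) → index 3
j=4: u_4=247/300 ∈ [17/23, 1) → index 4

0 0 1 3 4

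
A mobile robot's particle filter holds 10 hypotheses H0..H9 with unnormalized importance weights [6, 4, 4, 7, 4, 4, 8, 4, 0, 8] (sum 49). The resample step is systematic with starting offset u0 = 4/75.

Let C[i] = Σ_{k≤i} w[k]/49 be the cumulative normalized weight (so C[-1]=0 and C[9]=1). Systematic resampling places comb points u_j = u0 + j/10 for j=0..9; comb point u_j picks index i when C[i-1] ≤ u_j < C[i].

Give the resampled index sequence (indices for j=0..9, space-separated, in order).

C = [6/49, 10/49, 2/7, 3/7, 25/49, 29/49, 37/49, 41/49, 41/49, 1]
j=0: u_0=4/75 ∈ [0, 6/49) → index 0
j=1: u_1=23/150 ∈ [6/49, 10/49) → index 1
j=2: u_2=19/75 ∈ [10/49, 2/7) → index 2
j=3: u_3=53/150 ∈ [2/7, 3/7) → index 3
j=4: u_4=34/75 ∈ [3/7, 25/49) → index 4
j=5: u_5=83/150 ∈ [25/49, 29/49) → index 5
j=6: u_6=49/75 ∈ [29/49, 37/49) → index 6
j=7: u_7=113/150 ∈ [29/49, 37/49) → index 6
j=8: u_8=64/75 ∈ [41/49, 1) → index 9
j=9: u_9=143/150 ∈ [41/49, 1) → index 9

0 1 2 3 4 5 6 6 9 9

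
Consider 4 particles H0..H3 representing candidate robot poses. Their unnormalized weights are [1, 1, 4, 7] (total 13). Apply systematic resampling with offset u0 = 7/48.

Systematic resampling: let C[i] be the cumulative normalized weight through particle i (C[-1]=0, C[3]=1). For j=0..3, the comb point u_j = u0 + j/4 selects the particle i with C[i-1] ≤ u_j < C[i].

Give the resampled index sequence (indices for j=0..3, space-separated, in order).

C = [1/13, 2/13, 6/13, 1]
j=0: u_0=7/48 ∈ [1/13, 2/13) → index 1
j=1: u_1=19/48 ∈ [2/13, 6/13) → index 2
j=2: u_2=31/48 ∈ [6/13, 1) → index 3
j=3: u_3=43/48 ∈ [6/13, 1) → index 3

1 2 3 3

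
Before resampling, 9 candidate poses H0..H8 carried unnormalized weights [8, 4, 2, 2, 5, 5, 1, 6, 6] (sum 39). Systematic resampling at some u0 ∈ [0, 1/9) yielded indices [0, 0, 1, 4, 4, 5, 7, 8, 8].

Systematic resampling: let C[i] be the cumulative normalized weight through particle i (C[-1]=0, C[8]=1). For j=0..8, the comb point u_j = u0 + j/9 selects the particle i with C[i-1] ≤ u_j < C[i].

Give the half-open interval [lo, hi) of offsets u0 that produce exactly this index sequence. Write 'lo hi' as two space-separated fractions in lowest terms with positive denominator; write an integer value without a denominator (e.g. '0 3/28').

C = [8/39, 4/13, 14/39, 16/39, 7/13, 2/3, 9/13, 11/13, 1]
j=0 picked index 0: u0 ∈ [0, 8/39)
j=1 picked index 0: u0 ∈ [-1/9, 11/117)
j=2 picked index 1: u0 ∈ [-2/117, 10/117)
j=3 picked index 4: u0 ∈ [1/13, 8/39)
j=4 picked index 4: u0 ∈ [-4/117, 11/117)
j=5 picked index 5: u0 ∈ [-2/117, 1/9)
j=6 picked index 7: u0 ∈ [1/39, 7/39)
j=7 picked index 8: u0 ∈ [8/117, 2/9)
j=8 picked index 8: u0 ∈ [-5/117, 1/9)
intersection: [1/13, 10/117)

1/13 10/117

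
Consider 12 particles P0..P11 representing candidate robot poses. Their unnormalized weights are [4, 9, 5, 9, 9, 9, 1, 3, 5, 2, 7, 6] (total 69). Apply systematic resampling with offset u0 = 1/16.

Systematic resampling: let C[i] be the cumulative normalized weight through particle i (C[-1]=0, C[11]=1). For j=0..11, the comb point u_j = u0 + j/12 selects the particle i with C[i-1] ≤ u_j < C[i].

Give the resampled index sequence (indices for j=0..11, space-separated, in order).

1 1 2 3 4 4 5 5 8 10 10 11

C = [4/69, 13/69, 6/23, 9/23, 12/23, 15/23, 2/3, 49/69, 18/23, 56/69, 21/23, 1]
j=0: u_0=1/16 ∈ [4/69, 13/69) → index 1
j=1: u_1=7/48 ∈ [4/69, 13/69) → index 1
j=2: u_2=11/48 ∈ [13/69, 6/23) → index 2
j=3: u_3=5/16 ∈ [6/23, 9/23) → index 3
j=4: u_4=19/48 ∈ [9/23, 12/23) → index 4
j=5: u_5=23/48 ∈ [9/23, 12/23) → index 4
j=6: u_6=9/16 ∈ [12/23, 15/23) → index 5
j=7: u_7=31/48 ∈ [12/23, 15/23) → index 5
j=8: u_8=35/48 ∈ [49/69, 18/23) → index 8
j=9: u_9=13/16 ∈ [56/69, 21/23) → index 10
j=10: u_10=43/48 ∈ [56/69, 21/23) → index 10
j=11: u_11=47/48 ∈ [21/23, 1) → index 11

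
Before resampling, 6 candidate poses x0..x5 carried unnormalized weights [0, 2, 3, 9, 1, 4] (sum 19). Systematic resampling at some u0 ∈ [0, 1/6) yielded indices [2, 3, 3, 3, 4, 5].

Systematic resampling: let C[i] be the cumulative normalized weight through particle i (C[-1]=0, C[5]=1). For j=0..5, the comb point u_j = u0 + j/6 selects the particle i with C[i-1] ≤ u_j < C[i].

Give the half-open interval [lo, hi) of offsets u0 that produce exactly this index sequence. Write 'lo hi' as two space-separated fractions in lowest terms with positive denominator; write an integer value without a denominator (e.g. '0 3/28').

C = [0, 2/19, 5/19, 14/19, 15/19, 1]
j=0 picked index 2: u0 ∈ [2/19, 5/19)
j=1 picked index 3: u0 ∈ [11/114, 65/114)
j=2 picked index 3: u0 ∈ [-4/57, 23/57)
j=3 picked index 3: u0 ∈ [-9/38, 9/38)
j=4 picked index 4: u0 ∈ [4/57, 7/57)
j=5 picked index 5: u0 ∈ [-5/114, 1/6)
intersection: [2/19, 7/57)

2/19 7/57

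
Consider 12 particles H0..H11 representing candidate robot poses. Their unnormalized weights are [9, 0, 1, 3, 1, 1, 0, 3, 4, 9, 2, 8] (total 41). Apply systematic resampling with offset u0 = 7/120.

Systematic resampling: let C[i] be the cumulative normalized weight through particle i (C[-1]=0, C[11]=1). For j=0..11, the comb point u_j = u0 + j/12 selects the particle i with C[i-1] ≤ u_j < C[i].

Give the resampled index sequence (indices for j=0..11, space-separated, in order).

C = [9/41, 9/41, 10/41, 13/41, 14/41, 15/41, 15/41, 18/41, 22/41, 31/41, 33/41, 1]
j=0: u_0=7/120 ∈ [0, 9/41) → index 0
j=1: u_1=17/120 ∈ [0, 9/41) → index 0
j=2: u_2=9/40 ∈ [9/41, 10/41) → index 2
j=3: u_3=37/120 ∈ [10/41, 13/41) → index 3
j=4: u_4=47/120 ∈ [15/41, 18/41) → index 7
j=5: u_5=19/40 ∈ [18/41, 22/41) → index 8
j=6: u_6=67/120 ∈ [22/41, 31/41) → index 9
j=7: u_7=77/120 ∈ [22/41, 31/41) → index 9
j=8: u_8=29/40 ∈ [22/41, 31/41) → index 9
j=9: u_9=97/120 ∈ [33/41, 1) → index 11
j=10: u_10=107/120 ∈ [33/41, 1) → index 11
j=11: u_11=39/40 ∈ [33/41, 1) → index 11

0 0 2 3 7 8 9 9 9 11 11 11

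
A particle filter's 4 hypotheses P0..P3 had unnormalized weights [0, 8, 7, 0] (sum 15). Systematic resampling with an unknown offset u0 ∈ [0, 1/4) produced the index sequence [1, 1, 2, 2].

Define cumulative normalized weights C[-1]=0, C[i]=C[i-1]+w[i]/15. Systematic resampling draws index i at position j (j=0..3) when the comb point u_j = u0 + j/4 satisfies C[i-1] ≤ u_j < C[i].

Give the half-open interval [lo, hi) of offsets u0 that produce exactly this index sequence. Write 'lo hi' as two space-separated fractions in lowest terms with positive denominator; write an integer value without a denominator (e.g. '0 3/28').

C = [0, 8/15, 1, 1]
j=0 picked index 1: u0 ∈ [0, 8/15)
j=1 picked index 1: u0 ∈ [-1/4, 17/60)
j=2 picked index 2: u0 ∈ [1/30, 1/2)
j=3 picked index 2: u0 ∈ [-13/60, 1/4)
intersection: [1/30, 1/4)

1/30 1/4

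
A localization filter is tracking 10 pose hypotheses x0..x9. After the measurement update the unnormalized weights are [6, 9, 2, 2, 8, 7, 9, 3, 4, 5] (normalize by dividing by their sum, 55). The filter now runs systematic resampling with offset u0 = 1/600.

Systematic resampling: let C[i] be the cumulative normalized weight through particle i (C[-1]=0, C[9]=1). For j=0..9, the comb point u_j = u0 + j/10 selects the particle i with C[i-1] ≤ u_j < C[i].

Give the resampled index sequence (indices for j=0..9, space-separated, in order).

C = [6/55, 3/11, 17/55, 19/55, 27/55, 34/55, 43/55, 46/55, 10/11, 1]
j=0: u_0=1/600 ∈ [0, 6/55) → index 0
j=1: u_1=61/600 ∈ [0, 6/55) → index 0
j=2: u_2=121/600 ∈ [6/55, 3/11) → index 1
j=3: u_3=181/600 ∈ [3/11, 17/55) → index 2
j=4: u_4=241/600 ∈ [19/55, 27/55) → index 4
j=5: u_5=301/600 ∈ [27/55, 34/55) → index 5
j=6: u_6=361/600 ∈ [27/55, 34/55) → index 5
j=7: u_7=421/600 ∈ [34/55, 43/55) → index 6
j=8: u_8=481/600 ∈ [43/55, 46/55) → index 7
j=9: u_9=541/600 ∈ [46/55, 10/11) → index 8

0 0 1 2 4 5 5 6 7 8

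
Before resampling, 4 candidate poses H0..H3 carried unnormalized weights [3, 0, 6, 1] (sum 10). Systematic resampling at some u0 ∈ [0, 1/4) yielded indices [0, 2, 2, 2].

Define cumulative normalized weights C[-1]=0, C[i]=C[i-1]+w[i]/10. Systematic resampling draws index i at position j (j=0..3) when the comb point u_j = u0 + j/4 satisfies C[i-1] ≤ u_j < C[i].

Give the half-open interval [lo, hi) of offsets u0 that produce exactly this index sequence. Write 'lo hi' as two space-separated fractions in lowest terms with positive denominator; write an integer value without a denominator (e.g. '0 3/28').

C = [3/10, 3/10, 9/10, 1]
j=0 picked index 0: u0 ∈ [0, 3/10)
j=1 picked index 2: u0 ∈ [1/20, 13/20)
j=2 picked index 2: u0 ∈ [-1/5, 2/5)
j=3 picked index 2: u0 ∈ [-9/20, 3/20)
intersection: [1/20, 3/20)

1/20 3/20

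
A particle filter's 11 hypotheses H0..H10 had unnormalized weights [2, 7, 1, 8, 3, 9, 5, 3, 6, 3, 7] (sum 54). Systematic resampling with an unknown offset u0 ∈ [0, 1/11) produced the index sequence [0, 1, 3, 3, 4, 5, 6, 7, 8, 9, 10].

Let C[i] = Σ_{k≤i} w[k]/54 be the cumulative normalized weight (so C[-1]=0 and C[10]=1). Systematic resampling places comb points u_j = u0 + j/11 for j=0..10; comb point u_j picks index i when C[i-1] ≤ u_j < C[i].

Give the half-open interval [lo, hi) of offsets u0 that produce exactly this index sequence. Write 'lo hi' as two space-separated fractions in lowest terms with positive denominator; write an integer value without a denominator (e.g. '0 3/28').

7/594 5/198

C = [1/27, 1/6, 5/27, 1/3, 7/18, 5/9, 35/54, 19/27, 22/27, 47/54, 1]
j=0 picked index 0: u0 ∈ [0, 1/27)
j=1 picked index 1: u0 ∈ [-16/297, 5/66)
j=2 picked index 3: u0 ∈ [1/297, 5/33)
j=3 picked index 3: u0 ∈ [-26/297, 2/33)
j=4 picked index 4: u0 ∈ [-1/33, 5/198)
j=5 picked index 5: u0 ∈ [-13/198, 10/99)
j=6 picked index 6: u0 ∈ [1/99, 61/594)
j=7 picked index 7: u0 ∈ [7/594, 20/297)
j=8 picked index 8: u0 ∈ [-7/297, 26/297)
j=9 picked index 9: u0 ∈ [-1/297, 31/594)
j=10 picked index 10: u0 ∈ [-23/594, 1/11)
intersection: [7/594, 5/198)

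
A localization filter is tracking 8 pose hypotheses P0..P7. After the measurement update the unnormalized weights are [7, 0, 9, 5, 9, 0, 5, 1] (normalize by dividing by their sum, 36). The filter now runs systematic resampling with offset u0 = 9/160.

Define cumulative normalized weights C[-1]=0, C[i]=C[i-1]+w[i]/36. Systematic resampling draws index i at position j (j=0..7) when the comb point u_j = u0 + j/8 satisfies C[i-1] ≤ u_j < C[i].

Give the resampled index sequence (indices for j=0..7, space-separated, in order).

C = [7/36, 7/36, 4/9, 7/12, 5/6, 5/6, 35/36, 1]
j=0: u_0=9/160 ∈ [0, 7/36) → index 0
j=1: u_1=29/160 ∈ [0, 7/36) → index 0
j=2: u_2=49/160 ∈ [7/36, 4/9) → index 2
j=3: u_3=69/160 ∈ [7/36, 4/9) → index 2
j=4: u_4=89/160 ∈ [4/9, 7/12) → index 3
j=5: u_5=109/160 ∈ [7/12, 5/6) → index 4
j=6: u_6=129/160 ∈ [7/12, 5/6) → index 4
j=7: u_7=149/160 ∈ [5/6, 35/36) → index 6

0 0 2 2 3 4 4 6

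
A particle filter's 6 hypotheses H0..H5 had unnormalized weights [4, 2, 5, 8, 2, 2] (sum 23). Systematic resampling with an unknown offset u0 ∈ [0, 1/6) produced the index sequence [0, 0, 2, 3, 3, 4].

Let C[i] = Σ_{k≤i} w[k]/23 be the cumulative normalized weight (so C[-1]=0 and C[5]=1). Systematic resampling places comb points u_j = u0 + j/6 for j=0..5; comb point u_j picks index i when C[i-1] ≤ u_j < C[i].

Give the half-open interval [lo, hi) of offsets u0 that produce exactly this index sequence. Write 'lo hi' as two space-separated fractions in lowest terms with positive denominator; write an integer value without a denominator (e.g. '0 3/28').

C = [4/23, 6/23, 11/23, 19/23, 21/23, 1]
j=0 picked index 0: u0 ∈ [0, 4/23)
j=1 picked index 0: u0 ∈ [-1/6, 1/138)
j=2 picked index 2: u0 ∈ [-5/69, 10/69)
j=3 picked index 3: u0 ∈ [-1/46, 15/46)
j=4 picked index 3: u0 ∈ [-13/69, 11/69)
j=5 picked index 4: u0 ∈ [-1/138, 11/138)
intersection: [0, 1/138)

0 1/138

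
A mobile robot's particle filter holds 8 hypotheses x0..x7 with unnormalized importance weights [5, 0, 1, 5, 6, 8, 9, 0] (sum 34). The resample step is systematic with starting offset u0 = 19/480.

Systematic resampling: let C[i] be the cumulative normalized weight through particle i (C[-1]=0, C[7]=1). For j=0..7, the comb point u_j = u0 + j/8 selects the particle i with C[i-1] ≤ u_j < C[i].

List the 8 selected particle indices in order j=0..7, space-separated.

0 2 3 4 5 5 6 6

C = [5/34, 5/34, 3/17, 11/34, 1/2, 25/34, 1, 1]
j=0: u_0=19/480 ∈ [0, 5/34) → index 0
j=1: u_1=79/480 ∈ [5/34, 3/17) → index 2
j=2: u_2=139/480 ∈ [3/17, 11/34) → index 3
j=3: u_3=199/480 ∈ [11/34, 1/2) → index 4
j=4: u_4=259/480 ∈ [1/2, 25/34) → index 5
j=5: u_5=319/480 ∈ [1/2, 25/34) → index 5
j=6: u_6=379/480 ∈ [25/34, 1) → index 6
j=7: u_7=439/480 ∈ [25/34, 1) → index 6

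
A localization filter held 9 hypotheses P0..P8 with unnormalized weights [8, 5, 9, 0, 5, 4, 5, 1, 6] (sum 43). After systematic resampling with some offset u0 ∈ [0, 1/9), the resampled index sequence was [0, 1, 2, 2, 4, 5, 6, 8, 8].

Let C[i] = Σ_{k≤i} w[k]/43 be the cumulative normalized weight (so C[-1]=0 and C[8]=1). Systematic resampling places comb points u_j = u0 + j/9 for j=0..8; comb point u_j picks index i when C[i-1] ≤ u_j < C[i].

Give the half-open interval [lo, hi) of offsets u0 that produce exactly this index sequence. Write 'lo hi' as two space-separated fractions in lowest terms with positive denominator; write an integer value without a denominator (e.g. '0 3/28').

32/387 1/9

C = [8/43, 13/43, 22/43, 22/43, 27/43, 31/43, 36/43, 37/43, 1]
j=0 picked index 0: u0 ∈ [0, 8/43)
j=1 picked index 1: u0 ∈ [29/387, 74/387)
j=2 picked index 2: u0 ∈ [31/387, 112/387)
j=3 picked index 2: u0 ∈ [-4/129, 23/129)
j=4 picked index 4: u0 ∈ [26/387, 71/387)
j=5 picked index 5: u0 ∈ [28/387, 64/387)
j=6 picked index 6: u0 ∈ [7/129, 22/129)
j=7 picked index 8: u0 ∈ [32/387, 2/9)
j=8 picked index 8: u0 ∈ [-11/387, 1/9)
intersection: [32/387, 1/9)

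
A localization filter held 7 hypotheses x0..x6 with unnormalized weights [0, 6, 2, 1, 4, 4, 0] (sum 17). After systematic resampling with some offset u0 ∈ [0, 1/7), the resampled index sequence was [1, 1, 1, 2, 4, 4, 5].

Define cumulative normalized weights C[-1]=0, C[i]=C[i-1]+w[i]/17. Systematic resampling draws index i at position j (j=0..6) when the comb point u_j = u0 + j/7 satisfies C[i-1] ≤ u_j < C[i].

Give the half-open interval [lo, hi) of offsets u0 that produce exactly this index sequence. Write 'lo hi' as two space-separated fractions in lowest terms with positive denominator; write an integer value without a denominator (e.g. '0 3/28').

0 5/119

C = [0, 6/17, 8/17, 9/17, 13/17, 1, 1]
j=0 picked index 1: u0 ∈ [0, 6/17)
j=1 picked index 1: u0 ∈ [-1/7, 25/119)
j=2 picked index 1: u0 ∈ [-2/7, 8/119)
j=3 picked index 2: u0 ∈ [-9/119, 5/119)
j=4 picked index 4: u0 ∈ [-5/119, 23/119)
j=5 picked index 4: u0 ∈ [-22/119, 6/119)
j=6 picked index 5: u0 ∈ [-11/119, 1/7)
intersection: [0, 5/119)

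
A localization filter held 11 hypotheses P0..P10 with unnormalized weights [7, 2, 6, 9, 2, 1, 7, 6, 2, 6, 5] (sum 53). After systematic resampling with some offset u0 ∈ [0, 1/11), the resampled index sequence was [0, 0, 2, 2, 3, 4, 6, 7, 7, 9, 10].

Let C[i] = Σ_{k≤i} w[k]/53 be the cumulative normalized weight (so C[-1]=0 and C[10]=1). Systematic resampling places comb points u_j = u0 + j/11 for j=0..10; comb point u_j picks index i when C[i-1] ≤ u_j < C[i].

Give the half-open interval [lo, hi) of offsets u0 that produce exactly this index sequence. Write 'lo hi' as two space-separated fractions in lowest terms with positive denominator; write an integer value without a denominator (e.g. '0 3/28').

3/583 6/583

C = [7/53, 9/53, 15/53, 24/53, 26/53, 27/53, 34/53, 40/53, 42/53, 48/53, 1]
j=0 picked index 0: u0 ∈ [0, 7/53)
j=1 picked index 0: u0 ∈ [-1/11, 24/583)
j=2 picked index 2: u0 ∈ [-7/583, 59/583)
j=3 picked index 2: u0 ∈ [-60/583, 6/583)
j=4 picked index 3: u0 ∈ [-47/583, 52/583)
j=5 picked index 4: u0 ∈ [-1/583, 21/583)
j=6 picked index 6: u0 ∈ [-21/583, 56/583)
j=7 picked index 7: u0 ∈ [3/583, 69/583)
j=8 picked index 7: u0 ∈ [-50/583, 16/583)
j=9 picked index 9: u0 ∈ [-15/583, 51/583)
j=10 picked index 10: u0 ∈ [-2/583, 1/11)
intersection: [3/583, 6/583)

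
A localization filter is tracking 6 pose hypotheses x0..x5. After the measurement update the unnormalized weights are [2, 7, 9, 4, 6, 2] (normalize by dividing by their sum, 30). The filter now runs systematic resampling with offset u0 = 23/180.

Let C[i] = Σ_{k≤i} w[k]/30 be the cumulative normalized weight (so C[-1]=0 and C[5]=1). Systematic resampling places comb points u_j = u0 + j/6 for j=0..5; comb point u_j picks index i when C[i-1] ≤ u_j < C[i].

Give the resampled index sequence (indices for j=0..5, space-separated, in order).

1 1 2 3 4 5

C = [1/15, 3/10, 3/5, 11/15, 14/15, 1]
j=0: u_0=23/180 ∈ [1/15, 3/10) → index 1
j=1: u_1=53/180 ∈ [1/15, 3/10) → index 1
j=2: u_2=83/180 ∈ [3/10, 3/5) → index 2
j=3: u_3=113/180 ∈ [3/5, 11/15) → index 3
j=4: u_4=143/180 ∈ [11/15, 14/15) → index 4
j=5: u_5=173/180 ∈ [14/15, 1) → index 5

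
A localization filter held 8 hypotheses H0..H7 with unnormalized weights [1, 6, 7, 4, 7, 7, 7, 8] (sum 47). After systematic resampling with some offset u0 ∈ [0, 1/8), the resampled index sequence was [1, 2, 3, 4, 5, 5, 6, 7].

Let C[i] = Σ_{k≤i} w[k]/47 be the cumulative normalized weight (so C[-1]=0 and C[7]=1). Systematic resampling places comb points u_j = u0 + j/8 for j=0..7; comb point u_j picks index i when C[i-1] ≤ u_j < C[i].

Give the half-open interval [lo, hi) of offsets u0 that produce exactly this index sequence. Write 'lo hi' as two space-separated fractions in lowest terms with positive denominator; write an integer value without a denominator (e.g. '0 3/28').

C = [1/47, 7/47, 14/47, 18/47, 25/47, 32/47, 39/47, 1]
j=0 picked index 1: u0 ∈ [1/47, 7/47)
j=1 picked index 2: u0 ∈ [9/376, 65/376)
j=2 picked index 3: u0 ∈ [9/188, 25/188)
j=3 picked index 4: u0 ∈ [3/376, 59/376)
j=4 picked index 5: u0 ∈ [3/94, 17/94)
j=5 picked index 5: u0 ∈ [-35/376, 21/376)
j=6 picked index 6: u0 ∈ [-13/188, 15/188)
j=7 picked index 7: u0 ∈ [-17/376, 1/8)
intersection: [9/188, 21/376)

9/188 21/376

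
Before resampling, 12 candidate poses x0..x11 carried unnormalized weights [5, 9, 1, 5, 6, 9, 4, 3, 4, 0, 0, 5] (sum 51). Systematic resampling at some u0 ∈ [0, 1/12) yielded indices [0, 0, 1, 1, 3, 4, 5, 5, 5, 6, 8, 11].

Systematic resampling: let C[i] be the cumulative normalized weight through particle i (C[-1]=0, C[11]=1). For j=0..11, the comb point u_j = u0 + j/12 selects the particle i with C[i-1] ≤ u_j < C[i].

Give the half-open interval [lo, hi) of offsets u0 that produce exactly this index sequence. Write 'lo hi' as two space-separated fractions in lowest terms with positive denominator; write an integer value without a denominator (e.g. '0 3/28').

1/102 1/68

C = [5/51, 14/51, 5/17, 20/51, 26/51, 35/51, 13/17, 14/17, 46/51, 46/51, 46/51, 1]
j=0 picked index 0: u0 ∈ [0, 5/51)
j=1 picked index 0: u0 ∈ [-1/12, 1/68)
j=2 picked index 1: u0 ∈ [-7/102, 11/102)
j=3 picked index 1: u0 ∈ [-31/204, 5/204)
j=4 picked index 3: u0 ∈ [-2/51, 1/17)
j=5 picked index 4: u0 ∈ [-5/204, 19/204)
j=6 picked index 5: u0 ∈ [1/102, 19/102)
j=7 picked index 5: u0 ∈ [-5/68, 7/68)
j=8 picked index 5: u0 ∈ [-8/51, 1/51)
j=9 picked index 6: u0 ∈ [-13/204, 1/68)
j=10 picked index 8: u0 ∈ [-1/102, 7/102)
j=11 picked index 11: u0 ∈ [-1/68, 1/12)
intersection: [1/102, 1/68)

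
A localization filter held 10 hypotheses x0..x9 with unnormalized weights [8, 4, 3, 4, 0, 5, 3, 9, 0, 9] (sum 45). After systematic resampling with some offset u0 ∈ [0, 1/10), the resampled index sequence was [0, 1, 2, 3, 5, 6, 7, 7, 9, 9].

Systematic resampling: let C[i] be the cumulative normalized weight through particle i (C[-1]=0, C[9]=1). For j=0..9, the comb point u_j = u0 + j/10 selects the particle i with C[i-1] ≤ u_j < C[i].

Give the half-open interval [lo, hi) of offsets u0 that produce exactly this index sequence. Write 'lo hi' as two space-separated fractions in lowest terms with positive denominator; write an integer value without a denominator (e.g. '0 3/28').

7/90 1/10

C = [8/45, 4/15, 1/3, 19/45, 19/45, 8/15, 3/5, 4/5, 4/5, 1]
j=0 picked index 0: u0 ∈ [0, 8/45)
j=1 picked index 1: u0 ∈ [7/90, 1/6)
j=2 picked index 2: u0 ∈ [1/15, 2/15)
j=3 picked index 3: u0 ∈ [1/30, 11/90)
j=4 picked index 5: u0 ∈ [1/45, 2/15)
j=5 picked index 6: u0 ∈ [1/30, 1/10)
j=6 picked index 7: u0 ∈ [0, 1/5)
j=7 picked index 7: u0 ∈ [-1/10, 1/10)
j=8 picked index 9: u0 ∈ [0, 1/5)
j=9 picked index 9: u0 ∈ [-1/10, 1/10)
intersection: [7/90, 1/10)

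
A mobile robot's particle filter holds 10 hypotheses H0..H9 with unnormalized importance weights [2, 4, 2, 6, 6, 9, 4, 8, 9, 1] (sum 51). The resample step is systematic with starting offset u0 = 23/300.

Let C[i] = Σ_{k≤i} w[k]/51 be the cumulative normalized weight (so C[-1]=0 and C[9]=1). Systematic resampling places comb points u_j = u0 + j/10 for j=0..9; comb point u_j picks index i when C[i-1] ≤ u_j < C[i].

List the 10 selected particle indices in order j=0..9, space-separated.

C = [2/51, 2/17, 8/51, 14/51, 20/51, 29/51, 11/17, 41/51, 50/51, 1]
j=0: u_0=23/300 ∈ [2/51, 2/17) → index 1
j=1: u_1=53/300 ∈ [8/51, 14/51) → index 3
j=2: u_2=83/300 ∈ [14/51, 20/51) → index 4
j=3: u_3=113/300 ∈ [14/51, 20/51) → index 4
j=4: u_4=143/300 ∈ [20/51, 29/51) → index 5
j=5: u_5=173/300 ∈ [29/51, 11/17) → index 6
j=6: u_6=203/300 ∈ [11/17, 41/51) → index 7
j=7: u_7=233/300 ∈ [11/17, 41/51) → index 7
j=8: u_8=263/300 ∈ [41/51, 50/51) → index 8
j=9: u_9=293/300 ∈ [41/51, 50/51) → index 8

1 3 4 4 5 6 7 7 8 8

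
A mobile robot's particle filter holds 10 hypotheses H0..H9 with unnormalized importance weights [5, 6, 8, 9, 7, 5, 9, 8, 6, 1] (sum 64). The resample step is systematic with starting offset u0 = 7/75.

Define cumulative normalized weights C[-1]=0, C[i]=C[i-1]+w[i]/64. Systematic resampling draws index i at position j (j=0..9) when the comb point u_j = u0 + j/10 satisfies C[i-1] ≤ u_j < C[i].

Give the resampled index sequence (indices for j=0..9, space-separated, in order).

1 2 2 3 4 5 6 7 8 9

C = [5/64, 11/64, 19/64, 7/16, 35/64, 5/8, 49/64, 57/64, 63/64, 1]
j=0: u_0=7/75 ∈ [5/64, 11/64) → index 1
j=1: u_1=29/150 ∈ [11/64, 19/64) → index 2
j=2: u_2=22/75 ∈ [11/64, 19/64) → index 2
j=3: u_3=59/150 ∈ [19/64, 7/16) → index 3
j=4: u_4=37/75 ∈ [7/16, 35/64) → index 4
j=5: u_5=89/150 ∈ [35/64, 5/8) → index 5
j=6: u_6=52/75 ∈ [5/8, 49/64) → index 6
j=7: u_7=119/150 ∈ [49/64, 57/64) → index 7
j=8: u_8=67/75 ∈ [57/64, 63/64) → index 8
j=9: u_9=149/150 ∈ [63/64, 1) → index 9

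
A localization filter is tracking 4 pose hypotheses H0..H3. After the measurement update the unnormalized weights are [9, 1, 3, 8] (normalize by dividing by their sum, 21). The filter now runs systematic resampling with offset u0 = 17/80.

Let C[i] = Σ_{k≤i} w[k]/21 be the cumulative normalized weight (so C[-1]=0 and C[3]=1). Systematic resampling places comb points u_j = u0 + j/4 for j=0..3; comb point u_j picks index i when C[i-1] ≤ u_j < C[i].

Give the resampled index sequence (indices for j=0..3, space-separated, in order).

C = [3/7, 10/21, 13/21, 1]
j=0: u_0=17/80 ∈ [0, 3/7) → index 0
j=1: u_1=37/80 ∈ [3/7, 10/21) → index 1
j=2: u_2=57/80 ∈ [13/21, 1) → index 3
j=3: u_3=77/80 ∈ [13/21, 1) → index 3

0 1 3 3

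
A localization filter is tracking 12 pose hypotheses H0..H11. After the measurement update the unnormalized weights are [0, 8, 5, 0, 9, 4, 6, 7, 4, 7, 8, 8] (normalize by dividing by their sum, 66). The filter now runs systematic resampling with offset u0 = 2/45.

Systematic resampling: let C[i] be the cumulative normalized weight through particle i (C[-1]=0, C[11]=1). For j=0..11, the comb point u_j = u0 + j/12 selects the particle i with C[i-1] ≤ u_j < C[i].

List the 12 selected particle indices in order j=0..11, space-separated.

C = [0, 4/33, 13/66, 13/66, 1/3, 13/33, 16/33, 13/22, 43/66, 25/33, 29/33, 1]
j=0: u_0=2/45 ∈ [0, 4/33) → index 1
j=1: u_1=23/180 ∈ [4/33, 13/66) → index 2
j=2: u_2=19/90 ∈ [13/66, 1/3) → index 4
j=3: u_3=53/180 ∈ [13/66, 1/3) → index 4
j=4: u_4=17/45 ∈ [1/3, 13/33) → index 5
j=5: u_5=83/180 ∈ [13/33, 16/33) → index 6
j=6: u_6=49/90 ∈ [16/33, 13/22) → index 7
j=7: u_7=113/180 ∈ [13/22, 43/66) → index 8
j=8: u_8=32/45 ∈ [43/66, 25/33) → index 9
j=9: u_9=143/180 ∈ [25/33, 29/33) → index 10
j=10: u_10=79/90 ∈ [25/33, 29/33) → index 10
j=11: u_11=173/180 ∈ [29/33, 1) → index 11

1 2 4 4 5 6 7 8 9 10 10 11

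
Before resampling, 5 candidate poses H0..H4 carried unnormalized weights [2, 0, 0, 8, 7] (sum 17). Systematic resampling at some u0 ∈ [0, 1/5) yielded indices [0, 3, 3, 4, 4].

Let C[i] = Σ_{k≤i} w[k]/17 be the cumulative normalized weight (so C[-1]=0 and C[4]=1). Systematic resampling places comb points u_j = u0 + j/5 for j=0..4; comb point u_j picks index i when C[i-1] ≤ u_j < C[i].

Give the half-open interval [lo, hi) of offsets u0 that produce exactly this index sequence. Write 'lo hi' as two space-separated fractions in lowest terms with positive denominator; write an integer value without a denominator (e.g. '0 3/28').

C = [2/17, 2/17, 2/17, 10/17, 1]
j=0 picked index 0: u0 ∈ [0, 2/17)
j=1 picked index 3: u0 ∈ [-7/85, 33/85)
j=2 picked index 3: u0 ∈ [-24/85, 16/85)
j=3 picked index 4: u0 ∈ [-1/85, 2/5)
j=4 picked index 4: u0 ∈ [-18/85, 1/5)
intersection: [0, 2/17)

0 2/17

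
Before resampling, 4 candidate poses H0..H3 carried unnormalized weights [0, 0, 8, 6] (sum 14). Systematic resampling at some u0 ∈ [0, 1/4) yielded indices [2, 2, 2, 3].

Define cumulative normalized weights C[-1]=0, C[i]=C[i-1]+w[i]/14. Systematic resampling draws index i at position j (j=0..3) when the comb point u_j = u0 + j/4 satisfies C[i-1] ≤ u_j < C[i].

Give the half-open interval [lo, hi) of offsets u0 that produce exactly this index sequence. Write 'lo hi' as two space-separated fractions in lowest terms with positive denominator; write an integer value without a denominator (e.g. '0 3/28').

C = [0, 0, 4/7, 1]
j=0 picked index 2: u0 ∈ [0, 4/7)
j=1 picked index 2: u0 ∈ [-1/4, 9/28)
j=2 picked index 2: u0 ∈ [-1/2, 1/14)
j=3 picked index 3: u0 ∈ [-5/28, 1/4)
intersection: [0, 1/14)

0 1/14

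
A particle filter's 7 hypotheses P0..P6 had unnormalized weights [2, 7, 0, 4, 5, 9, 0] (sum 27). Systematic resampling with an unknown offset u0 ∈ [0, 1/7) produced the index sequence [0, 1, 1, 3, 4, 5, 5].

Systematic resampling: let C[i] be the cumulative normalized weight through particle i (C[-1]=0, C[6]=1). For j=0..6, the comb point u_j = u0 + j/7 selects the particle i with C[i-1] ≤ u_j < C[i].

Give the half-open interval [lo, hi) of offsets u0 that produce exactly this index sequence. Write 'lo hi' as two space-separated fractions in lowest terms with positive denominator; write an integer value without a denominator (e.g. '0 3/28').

C = [2/27, 1/3, 1/3, 13/27, 2/3, 1, 1]
j=0 picked index 0: u0 ∈ [0, 2/27)
j=1 picked index 1: u0 ∈ [-13/189, 4/21)
j=2 picked index 1: u0 ∈ [-40/189, 1/21)
j=3 picked index 3: u0 ∈ [-2/21, 10/189)
j=4 picked index 4: u0 ∈ [-17/189, 2/21)
j=5 picked index 5: u0 ∈ [-1/21, 2/7)
j=6 picked index 5: u0 ∈ [-4/21, 1/7)
intersection: [0, 1/21)

0 1/21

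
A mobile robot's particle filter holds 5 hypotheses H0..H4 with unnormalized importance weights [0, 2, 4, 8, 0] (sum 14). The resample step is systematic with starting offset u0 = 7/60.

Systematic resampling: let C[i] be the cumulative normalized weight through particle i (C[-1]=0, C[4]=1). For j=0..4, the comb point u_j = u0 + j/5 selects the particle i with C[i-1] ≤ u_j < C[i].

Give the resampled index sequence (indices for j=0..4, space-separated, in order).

C = [0, 1/7, 3/7, 1, 1]
j=0: u_0=7/60 ∈ [0, 1/7) → index 1
j=1: u_1=19/60 ∈ [1/7, 3/7) → index 2
j=2: u_2=31/60 ∈ [3/7, 1) → index 3
j=3: u_3=43/60 ∈ [3/7, 1) → index 3
j=4: u_4=11/12 ∈ [3/7, 1) → index 3

1 2 3 3 3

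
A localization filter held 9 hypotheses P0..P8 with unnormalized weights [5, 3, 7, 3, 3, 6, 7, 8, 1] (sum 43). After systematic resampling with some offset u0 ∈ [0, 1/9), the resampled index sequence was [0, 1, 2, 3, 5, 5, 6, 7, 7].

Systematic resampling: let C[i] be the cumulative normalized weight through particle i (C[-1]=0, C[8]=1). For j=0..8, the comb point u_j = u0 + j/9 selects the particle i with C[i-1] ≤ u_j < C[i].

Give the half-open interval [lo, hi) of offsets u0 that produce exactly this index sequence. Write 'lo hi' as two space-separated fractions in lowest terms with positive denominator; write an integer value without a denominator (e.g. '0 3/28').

17/387 28/387

C = [5/43, 8/43, 15/43, 18/43, 21/43, 27/43, 34/43, 42/43, 1]
j=0 picked index 0: u0 ∈ [0, 5/43)
j=1 picked index 1: u0 ∈ [2/387, 29/387)
j=2 picked index 2: u0 ∈ [-14/387, 49/387)
j=3 picked index 3: u0 ∈ [2/129, 11/129)
j=4 picked index 5: u0 ∈ [17/387, 71/387)
j=5 picked index 5: u0 ∈ [-26/387, 28/387)
j=6 picked index 6: u0 ∈ [-5/129, 16/129)
j=7 picked index 7: u0 ∈ [5/387, 77/387)
j=8 picked index 7: u0 ∈ [-38/387, 34/387)
intersection: [17/387, 28/387)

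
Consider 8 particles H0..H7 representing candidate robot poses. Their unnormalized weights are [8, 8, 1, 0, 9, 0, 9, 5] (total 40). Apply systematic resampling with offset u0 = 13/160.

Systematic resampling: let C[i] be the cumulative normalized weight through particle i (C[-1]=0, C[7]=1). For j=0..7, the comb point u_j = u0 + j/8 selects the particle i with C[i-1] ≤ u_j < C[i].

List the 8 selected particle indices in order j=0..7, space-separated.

0 1 1 4 4 6 6 7

C = [1/5, 2/5, 17/40, 17/40, 13/20, 13/20, 7/8, 1]
j=0: u_0=13/160 ∈ [0, 1/5) → index 0
j=1: u_1=33/160 ∈ [1/5, 2/5) → index 1
j=2: u_2=53/160 ∈ [1/5, 2/5) → index 1
j=3: u_3=73/160 ∈ [17/40, 13/20) → index 4
j=4: u_4=93/160 ∈ [17/40, 13/20) → index 4
j=5: u_5=113/160 ∈ [13/20, 7/8) → index 6
j=6: u_6=133/160 ∈ [13/20, 7/8) → index 6
j=7: u_7=153/160 ∈ [7/8, 1) → index 7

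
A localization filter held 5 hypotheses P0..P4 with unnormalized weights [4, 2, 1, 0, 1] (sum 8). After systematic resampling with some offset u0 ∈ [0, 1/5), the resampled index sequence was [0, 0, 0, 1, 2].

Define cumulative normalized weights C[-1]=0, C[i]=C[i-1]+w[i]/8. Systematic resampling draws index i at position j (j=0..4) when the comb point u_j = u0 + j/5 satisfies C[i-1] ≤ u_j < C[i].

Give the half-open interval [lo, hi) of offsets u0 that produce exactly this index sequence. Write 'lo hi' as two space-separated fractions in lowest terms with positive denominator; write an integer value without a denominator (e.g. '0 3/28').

C = [1/2, 3/4, 7/8, 7/8, 1]
j=0 picked index 0: u0 ∈ [0, 1/2)
j=1 picked index 0: u0 ∈ [-1/5, 3/10)
j=2 picked index 0: u0 ∈ [-2/5, 1/10)
j=3 picked index 1: u0 ∈ [-1/10, 3/20)
j=4 picked index 2: u0 ∈ [-1/20, 3/40)
intersection: [0, 3/40)

0 3/40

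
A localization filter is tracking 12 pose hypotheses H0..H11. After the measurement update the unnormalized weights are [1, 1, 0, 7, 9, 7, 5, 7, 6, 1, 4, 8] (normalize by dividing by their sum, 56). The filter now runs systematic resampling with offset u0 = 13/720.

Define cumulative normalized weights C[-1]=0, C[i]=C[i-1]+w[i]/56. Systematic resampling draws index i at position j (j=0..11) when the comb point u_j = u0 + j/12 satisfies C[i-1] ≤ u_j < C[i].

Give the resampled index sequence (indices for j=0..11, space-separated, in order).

1 3 4 4 5 5 6 7 8 9 10 11

C = [1/56, 1/28, 1/28, 9/56, 9/28, 25/56, 15/28, 37/56, 43/56, 11/14, 6/7, 1]
j=0: u_0=13/720 ∈ [1/56, 1/28) → index 1
j=1: u_1=73/720 ∈ [1/28, 9/56) → index 3
j=2: u_2=133/720 ∈ [9/56, 9/28) → index 4
j=3: u_3=193/720 ∈ [9/56, 9/28) → index 4
j=4: u_4=253/720 ∈ [9/28, 25/56) → index 5
j=5: u_5=313/720 ∈ [9/28, 25/56) → index 5
j=6: u_6=373/720 ∈ [25/56, 15/28) → index 6
j=7: u_7=433/720 ∈ [15/28, 37/56) → index 7
j=8: u_8=493/720 ∈ [37/56, 43/56) → index 8
j=9: u_9=553/720 ∈ [43/56, 11/14) → index 9
j=10: u_10=613/720 ∈ [11/14, 6/7) → index 10
j=11: u_11=673/720 ∈ [6/7, 1) → index 11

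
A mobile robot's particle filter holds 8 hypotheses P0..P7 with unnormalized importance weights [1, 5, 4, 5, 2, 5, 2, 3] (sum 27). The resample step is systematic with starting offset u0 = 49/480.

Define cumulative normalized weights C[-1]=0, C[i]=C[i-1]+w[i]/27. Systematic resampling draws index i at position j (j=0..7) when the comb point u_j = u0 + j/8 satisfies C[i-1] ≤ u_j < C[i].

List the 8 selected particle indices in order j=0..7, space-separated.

C = [1/27, 2/9, 10/27, 5/9, 17/27, 22/27, 8/9, 1]
j=0: u_0=49/480 ∈ [1/27, 2/9) → index 1
j=1: u_1=109/480 ∈ [2/9, 10/27) → index 2
j=2: u_2=169/480 ∈ [2/9, 10/27) → index 2
j=3: u_3=229/480 ∈ [10/27, 5/9) → index 3
j=4: u_4=289/480 ∈ [5/9, 17/27) → index 4
j=5: u_5=349/480 ∈ [17/27, 22/27) → index 5
j=6: u_6=409/480 ∈ [22/27, 8/9) → index 6
j=7: u_7=469/480 ∈ [8/9, 1) → index 7

1 2 2 3 4 5 6 7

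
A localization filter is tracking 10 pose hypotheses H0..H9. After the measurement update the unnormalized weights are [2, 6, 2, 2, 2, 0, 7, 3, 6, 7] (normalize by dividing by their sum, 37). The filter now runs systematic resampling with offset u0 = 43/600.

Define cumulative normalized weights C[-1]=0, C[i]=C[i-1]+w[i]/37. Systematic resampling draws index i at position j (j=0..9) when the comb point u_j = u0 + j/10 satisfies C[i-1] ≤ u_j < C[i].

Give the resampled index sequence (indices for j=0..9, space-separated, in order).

1 1 3 4 6 7 8 8 9 9

C = [2/37, 8/37, 10/37, 12/37, 14/37, 14/37, 21/37, 24/37, 30/37, 1]
j=0: u_0=43/600 ∈ [2/37, 8/37) → index 1
j=1: u_1=103/600 ∈ [2/37, 8/37) → index 1
j=2: u_2=163/600 ∈ [10/37, 12/37) → index 3
j=3: u_3=223/600 ∈ [12/37, 14/37) → index 4
j=4: u_4=283/600 ∈ [14/37, 21/37) → index 6
j=5: u_5=343/600 ∈ [21/37, 24/37) → index 7
j=6: u_6=403/600 ∈ [24/37, 30/37) → index 8
j=7: u_7=463/600 ∈ [24/37, 30/37) → index 8
j=8: u_8=523/600 ∈ [30/37, 1) → index 9
j=9: u_9=583/600 ∈ [30/37, 1) → index 9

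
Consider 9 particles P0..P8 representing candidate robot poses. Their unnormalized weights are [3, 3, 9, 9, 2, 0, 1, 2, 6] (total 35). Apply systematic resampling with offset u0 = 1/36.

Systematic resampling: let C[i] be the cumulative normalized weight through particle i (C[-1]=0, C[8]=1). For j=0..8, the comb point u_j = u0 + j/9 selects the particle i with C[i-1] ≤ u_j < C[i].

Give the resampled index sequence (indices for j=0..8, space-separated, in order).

C = [3/35, 6/35, 3/7, 24/35, 26/35, 26/35, 27/35, 29/35, 1]
j=0: u_0=1/36 ∈ [0, 3/35) → index 0
j=1: u_1=5/36 ∈ [3/35, 6/35) → index 1
j=2: u_2=1/4 ∈ [6/35, 3/7) → index 2
j=3: u_3=13/36 ∈ [6/35, 3/7) → index 2
j=4: u_4=17/36 ∈ [3/7, 24/35) → index 3
j=5: u_5=7/12 ∈ [3/7, 24/35) → index 3
j=6: u_6=25/36 ∈ [24/35, 26/35) → index 4
j=7: u_7=29/36 ∈ [27/35, 29/35) → index 7
j=8: u_8=11/12 ∈ [29/35, 1) → index 8

0 1 2 2 3 3 4 7 8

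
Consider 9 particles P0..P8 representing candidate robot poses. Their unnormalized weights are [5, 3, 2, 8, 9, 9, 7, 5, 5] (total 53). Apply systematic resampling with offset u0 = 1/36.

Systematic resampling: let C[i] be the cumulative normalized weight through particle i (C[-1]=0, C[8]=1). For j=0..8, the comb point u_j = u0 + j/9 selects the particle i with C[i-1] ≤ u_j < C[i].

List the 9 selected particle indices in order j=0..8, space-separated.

0 1 3 4 4 5 6 6 8

C = [5/53, 8/53, 10/53, 18/53, 27/53, 36/53, 43/53, 48/53, 1]
j=0: u_0=1/36 ∈ [0, 5/53) → index 0
j=1: u_1=5/36 ∈ [5/53, 8/53) → index 1
j=2: u_2=1/4 ∈ [10/53, 18/53) → index 3
j=3: u_3=13/36 ∈ [18/53, 27/53) → index 4
j=4: u_4=17/36 ∈ [18/53, 27/53) → index 4
j=5: u_5=7/12 ∈ [27/53, 36/53) → index 5
j=6: u_6=25/36 ∈ [36/53, 43/53) → index 6
j=7: u_7=29/36 ∈ [36/53, 43/53) → index 6
j=8: u_8=11/12 ∈ [48/53, 1) → index 8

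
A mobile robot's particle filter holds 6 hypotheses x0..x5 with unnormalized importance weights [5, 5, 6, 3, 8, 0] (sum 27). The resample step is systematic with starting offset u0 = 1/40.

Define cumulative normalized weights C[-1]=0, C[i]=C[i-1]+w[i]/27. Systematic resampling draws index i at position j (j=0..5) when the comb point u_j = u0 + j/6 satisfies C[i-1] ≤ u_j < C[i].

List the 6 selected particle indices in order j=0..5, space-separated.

0 1 1 2 3 4

C = [5/27, 10/27, 16/27, 19/27, 1, 1]
j=0: u_0=1/40 ∈ [0, 5/27) → index 0
j=1: u_1=23/120 ∈ [5/27, 10/27) → index 1
j=2: u_2=43/120 ∈ [5/27, 10/27) → index 1
j=3: u_3=21/40 ∈ [10/27, 16/27) → index 2
j=4: u_4=83/120 ∈ [16/27, 19/27) → index 3
j=5: u_5=103/120 ∈ [19/27, 1) → index 4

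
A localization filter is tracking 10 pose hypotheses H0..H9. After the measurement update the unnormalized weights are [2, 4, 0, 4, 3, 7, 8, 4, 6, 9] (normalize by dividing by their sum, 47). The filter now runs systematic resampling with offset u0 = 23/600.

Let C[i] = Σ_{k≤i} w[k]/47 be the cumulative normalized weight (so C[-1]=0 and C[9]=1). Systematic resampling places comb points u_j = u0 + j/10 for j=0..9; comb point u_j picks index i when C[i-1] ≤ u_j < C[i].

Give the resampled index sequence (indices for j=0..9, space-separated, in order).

C = [2/47, 6/47, 6/47, 10/47, 13/47, 20/47, 28/47, 32/47, 38/47, 1]
j=0: u_0=23/600 ∈ [0, 2/47) → index 0
j=1: u_1=83/600 ∈ [6/47, 10/47) → index 3
j=2: u_2=143/600 ∈ [10/47, 13/47) → index 4
j=3: u_3=203/600 ∈ [13/47, 20/47) → index 5
j=4: u_4=263/600 ∈ [20/47, 28/47) → index 6
j=5: u_5=323/600 ∈ [20/47, 28/47) → index 6
j=6: u_6=383/600 ∈ [28/47, 32/47) → index 7
j=7: u_7=443/600 ∈ [32/47, 38/47) → index 8
j=8: u_8=503/600 ∈ [38/47, 1) → index 9
j=9: u_9=563/600 ∈ [38/47, 1) → index 9

0 3 4 5 6 6 7 8 9 9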